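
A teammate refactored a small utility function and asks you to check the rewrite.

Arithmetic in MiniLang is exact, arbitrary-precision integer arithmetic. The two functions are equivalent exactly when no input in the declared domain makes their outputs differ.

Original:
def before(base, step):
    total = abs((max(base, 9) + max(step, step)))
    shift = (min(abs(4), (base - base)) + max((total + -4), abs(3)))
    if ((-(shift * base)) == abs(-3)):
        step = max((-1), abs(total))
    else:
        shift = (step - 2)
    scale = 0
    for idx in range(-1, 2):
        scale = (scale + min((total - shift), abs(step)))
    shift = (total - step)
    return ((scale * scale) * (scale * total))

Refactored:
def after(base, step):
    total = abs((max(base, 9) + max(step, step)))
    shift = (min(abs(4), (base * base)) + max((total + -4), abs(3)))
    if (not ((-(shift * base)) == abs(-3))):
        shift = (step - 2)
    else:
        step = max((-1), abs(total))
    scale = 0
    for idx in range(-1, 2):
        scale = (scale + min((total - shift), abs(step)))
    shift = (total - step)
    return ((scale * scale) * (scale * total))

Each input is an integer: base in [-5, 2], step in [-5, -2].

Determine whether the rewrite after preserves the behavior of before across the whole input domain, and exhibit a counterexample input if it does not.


On input base=-1, step=-5, before returns 108 while after returns 13500.
verdict: not equivalent; witness: base=-1, step=-5


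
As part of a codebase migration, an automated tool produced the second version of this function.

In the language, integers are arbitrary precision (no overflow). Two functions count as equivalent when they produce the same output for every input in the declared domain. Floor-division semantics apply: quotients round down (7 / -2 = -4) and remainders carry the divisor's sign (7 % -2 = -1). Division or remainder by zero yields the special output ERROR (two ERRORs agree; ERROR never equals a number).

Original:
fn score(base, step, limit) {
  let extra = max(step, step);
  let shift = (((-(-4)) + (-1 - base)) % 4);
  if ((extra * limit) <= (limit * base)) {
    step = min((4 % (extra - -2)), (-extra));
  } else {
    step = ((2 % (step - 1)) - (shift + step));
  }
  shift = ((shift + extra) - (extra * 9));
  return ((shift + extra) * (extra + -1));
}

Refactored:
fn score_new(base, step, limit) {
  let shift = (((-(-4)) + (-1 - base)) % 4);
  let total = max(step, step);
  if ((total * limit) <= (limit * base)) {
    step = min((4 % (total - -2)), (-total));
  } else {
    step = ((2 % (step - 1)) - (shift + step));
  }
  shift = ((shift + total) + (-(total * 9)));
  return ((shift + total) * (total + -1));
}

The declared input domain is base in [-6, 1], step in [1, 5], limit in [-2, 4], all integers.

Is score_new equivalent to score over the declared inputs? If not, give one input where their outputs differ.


The two versions differ — the changes include local variable names differ; arithmetic usage differs.
As a probe, take base=-6, step=3, limit=-1: score runs extra becomes 3; next shift becomes 1; next ((extra * limit) <= (limit * base)) evaluates to true; next step becomes -3; next shift becomes -23; next final value -40; score_new runs shift becomes 1; next total becomes 3; next ((total * limit) <= (limit * base)) evaluates to true; next step becomes -3; next shift becomes -23; next final value -40; both end at -40.
Sweeping the whole domain (280 inputs) finds no disagreement.
verdict: equivalent


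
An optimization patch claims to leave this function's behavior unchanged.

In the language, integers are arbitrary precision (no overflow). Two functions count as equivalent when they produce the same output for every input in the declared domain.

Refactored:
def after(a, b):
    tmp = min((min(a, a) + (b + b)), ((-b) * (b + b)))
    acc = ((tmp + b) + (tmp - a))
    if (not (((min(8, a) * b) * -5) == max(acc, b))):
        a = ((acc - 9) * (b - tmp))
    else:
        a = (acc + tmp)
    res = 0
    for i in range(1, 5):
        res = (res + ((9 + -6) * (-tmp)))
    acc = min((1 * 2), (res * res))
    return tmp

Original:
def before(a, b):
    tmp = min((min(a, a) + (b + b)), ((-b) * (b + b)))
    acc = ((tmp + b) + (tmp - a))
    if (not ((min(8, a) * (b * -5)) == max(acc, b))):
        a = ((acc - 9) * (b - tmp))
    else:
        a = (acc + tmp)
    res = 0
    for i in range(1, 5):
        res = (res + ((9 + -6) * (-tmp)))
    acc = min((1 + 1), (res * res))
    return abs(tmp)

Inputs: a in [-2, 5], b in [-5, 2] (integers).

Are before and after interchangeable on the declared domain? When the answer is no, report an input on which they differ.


a=-2, b=-5 yields 50 from before but -50 from after.
verdict: not equivalent; witness: a=-2, b=-5


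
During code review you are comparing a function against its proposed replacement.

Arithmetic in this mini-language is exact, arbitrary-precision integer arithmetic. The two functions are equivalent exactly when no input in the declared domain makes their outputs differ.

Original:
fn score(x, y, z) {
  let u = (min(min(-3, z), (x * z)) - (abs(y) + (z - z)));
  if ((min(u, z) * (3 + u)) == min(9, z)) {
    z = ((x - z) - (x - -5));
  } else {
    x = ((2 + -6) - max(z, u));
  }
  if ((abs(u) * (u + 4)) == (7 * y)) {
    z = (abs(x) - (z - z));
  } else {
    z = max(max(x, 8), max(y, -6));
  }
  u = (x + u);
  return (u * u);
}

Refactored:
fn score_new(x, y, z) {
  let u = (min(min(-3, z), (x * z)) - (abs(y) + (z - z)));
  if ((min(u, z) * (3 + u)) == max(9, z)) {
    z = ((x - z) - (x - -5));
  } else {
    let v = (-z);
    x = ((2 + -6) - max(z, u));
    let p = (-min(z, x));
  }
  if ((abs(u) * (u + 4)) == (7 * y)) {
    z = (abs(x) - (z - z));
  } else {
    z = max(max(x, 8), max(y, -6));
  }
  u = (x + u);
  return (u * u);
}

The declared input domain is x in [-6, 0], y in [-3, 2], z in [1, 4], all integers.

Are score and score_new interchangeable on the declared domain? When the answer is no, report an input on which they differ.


There is a counterexample at x=-1, y=0, z=4: 25 on one side, 144 on the other.
score: u = -4; ((min(u, z) * (3 + u)) == min(9, z)) -> true; z = -9; ((abs(u) * (u + 4)) == (7 * y)) -> true; z = 1; u = -5; return 25
score_new: u = -4; ((min(u, z) * (3 + u)) == max(9, z)) -> false; v = -4; x = -8; p = 8; ((abs(u) * (u + 4)) == (7 * y)) -> true; z = 8; u = -12; return 144
verdict: not equivalent; witness: x=-1, y=0, z=4


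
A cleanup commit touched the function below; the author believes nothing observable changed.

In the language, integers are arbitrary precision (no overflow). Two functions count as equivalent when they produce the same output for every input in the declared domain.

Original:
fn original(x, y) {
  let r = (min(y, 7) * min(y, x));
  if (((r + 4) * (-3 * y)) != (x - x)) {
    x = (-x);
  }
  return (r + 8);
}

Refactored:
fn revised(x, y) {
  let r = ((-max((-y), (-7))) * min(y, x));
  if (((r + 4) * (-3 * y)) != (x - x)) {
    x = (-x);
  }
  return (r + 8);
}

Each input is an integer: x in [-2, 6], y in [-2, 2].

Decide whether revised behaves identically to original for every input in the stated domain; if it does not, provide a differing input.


Reading the diff, among the changes: min/max/abs usage differs.
Tracing x=1, y=-1: original: r := 1 | (((r + 4) * (-3 * y)) != (x - x)): true | x := -1 | result 9 | revised: r := 1 | (((r + 4) * (-3 * y)) != (x - x)): true | x := -1 | result 9 — matching result 9.
An exhaustive pass over the 45 declared inputs shows identical outputs.
verdict: equivalent


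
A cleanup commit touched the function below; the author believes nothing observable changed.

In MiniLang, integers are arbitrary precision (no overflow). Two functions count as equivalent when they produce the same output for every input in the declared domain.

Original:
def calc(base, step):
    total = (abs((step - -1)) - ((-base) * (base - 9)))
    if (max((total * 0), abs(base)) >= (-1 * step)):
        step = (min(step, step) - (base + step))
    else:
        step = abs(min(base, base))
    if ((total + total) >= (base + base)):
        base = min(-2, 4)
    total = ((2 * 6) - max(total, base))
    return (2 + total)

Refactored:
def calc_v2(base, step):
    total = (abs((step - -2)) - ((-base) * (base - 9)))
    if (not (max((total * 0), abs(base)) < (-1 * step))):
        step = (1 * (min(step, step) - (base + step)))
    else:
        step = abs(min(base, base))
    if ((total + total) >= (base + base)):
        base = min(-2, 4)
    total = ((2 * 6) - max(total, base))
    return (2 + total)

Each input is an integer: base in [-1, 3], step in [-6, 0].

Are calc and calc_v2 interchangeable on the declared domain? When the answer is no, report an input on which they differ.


Evaluate both at base=-1, step=-6.
calc: total := 15 | (max((total * 0), abs(base)) >= (-1 * step)): false | step := 1 | ((total + total) >= (base + base)): true | base := -2 | total := -3 | result -1
calc_v2: total := 14 | (not (max((total * 0), abs(base)) < (-1 * step))): false | step := 1 | ((total + total) >= (base + base)): true | base := -2 | total := -2 | result 0
-1 and 0 differ, so these are not the same function on this domain.
verdict: not equivalent; witness: base=-1, step=-6


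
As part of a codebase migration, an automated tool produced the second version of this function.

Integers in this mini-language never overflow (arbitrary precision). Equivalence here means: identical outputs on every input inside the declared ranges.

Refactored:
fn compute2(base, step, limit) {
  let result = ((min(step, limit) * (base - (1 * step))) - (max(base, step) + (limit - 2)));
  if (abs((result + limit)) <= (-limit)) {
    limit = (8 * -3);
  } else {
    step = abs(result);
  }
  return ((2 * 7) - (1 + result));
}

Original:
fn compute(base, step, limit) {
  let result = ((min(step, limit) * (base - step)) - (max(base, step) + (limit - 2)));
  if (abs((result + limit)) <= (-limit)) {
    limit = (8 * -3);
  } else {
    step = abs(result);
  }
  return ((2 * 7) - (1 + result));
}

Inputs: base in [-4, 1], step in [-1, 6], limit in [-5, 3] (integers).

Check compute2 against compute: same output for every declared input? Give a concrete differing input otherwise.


The two are interchangeable: constant usage differs; also arithmetic usage differs, and every declared input agrees.
One worked example (base=-4, step=4, limit=3) — compute: result := -29 | (abs((result + limit)) <= (-limit)): false | step := 29 | result 42; compute2: result := -29 | (abs((result + limit)) <= (-limit)): false | step := 29 | result 42; agreement on 42.
An exhaustive pass over the 432 declared inputs shows identical outputs.
verdict: equivalent


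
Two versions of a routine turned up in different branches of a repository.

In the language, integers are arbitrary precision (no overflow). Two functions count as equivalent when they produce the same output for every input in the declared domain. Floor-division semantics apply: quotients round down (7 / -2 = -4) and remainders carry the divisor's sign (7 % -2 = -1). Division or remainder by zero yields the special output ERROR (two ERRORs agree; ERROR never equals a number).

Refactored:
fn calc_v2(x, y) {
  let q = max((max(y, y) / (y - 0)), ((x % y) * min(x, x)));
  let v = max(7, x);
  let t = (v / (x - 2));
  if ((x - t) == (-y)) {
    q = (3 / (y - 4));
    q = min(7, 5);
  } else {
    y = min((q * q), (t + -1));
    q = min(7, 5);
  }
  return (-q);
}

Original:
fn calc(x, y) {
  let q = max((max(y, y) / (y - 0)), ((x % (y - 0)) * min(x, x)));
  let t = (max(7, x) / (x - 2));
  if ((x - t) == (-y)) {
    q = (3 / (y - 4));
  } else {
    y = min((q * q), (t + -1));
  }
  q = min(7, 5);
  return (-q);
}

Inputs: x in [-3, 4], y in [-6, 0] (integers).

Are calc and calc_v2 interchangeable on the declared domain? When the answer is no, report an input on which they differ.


Comparing the listings, the differences include: local variable names differ, plus constant usage differs, plus arithmetic usage differs, plus statement counts differ, plus min/max/abs usage differs.
One worked example (x=0, y=-1) — calc: q := 1 | t := -4 | ((x - t) == (-y)): false | y := -5 | q := 5 | result -5; calc_v2: q := 1 | v := 7 | t := -4 | ((x - t) == (-y)): false | y := -5 | q := 5 | result -5; agreement on -5.
Every one of the 56 inputs gives matching results.
verdict: equivalent


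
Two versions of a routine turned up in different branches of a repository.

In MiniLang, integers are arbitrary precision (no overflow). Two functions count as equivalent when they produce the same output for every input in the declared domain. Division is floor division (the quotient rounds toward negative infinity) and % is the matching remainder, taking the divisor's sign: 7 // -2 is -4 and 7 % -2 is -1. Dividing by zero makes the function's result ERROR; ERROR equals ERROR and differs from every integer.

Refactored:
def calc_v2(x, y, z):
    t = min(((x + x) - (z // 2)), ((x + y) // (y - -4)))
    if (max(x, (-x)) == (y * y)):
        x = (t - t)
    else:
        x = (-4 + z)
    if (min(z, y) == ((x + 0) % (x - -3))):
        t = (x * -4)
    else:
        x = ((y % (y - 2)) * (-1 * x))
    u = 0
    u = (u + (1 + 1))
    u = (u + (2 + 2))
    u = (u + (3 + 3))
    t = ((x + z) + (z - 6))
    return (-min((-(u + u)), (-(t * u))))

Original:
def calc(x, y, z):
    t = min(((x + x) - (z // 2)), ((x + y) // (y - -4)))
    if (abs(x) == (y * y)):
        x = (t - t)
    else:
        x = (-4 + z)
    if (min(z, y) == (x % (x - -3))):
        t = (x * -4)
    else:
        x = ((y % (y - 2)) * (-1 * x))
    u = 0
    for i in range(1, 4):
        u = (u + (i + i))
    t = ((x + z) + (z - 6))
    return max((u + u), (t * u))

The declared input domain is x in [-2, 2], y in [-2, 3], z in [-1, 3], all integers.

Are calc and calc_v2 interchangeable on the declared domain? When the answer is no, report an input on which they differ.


Comparing the listings, the differences include: loop structure differs; also arithmetic usage differs; also statement counts differ; also local variable names differ; also min/max/abs usage differs; also constant usage differs.
One worked example (x=-2, y=1, z=0) — calc: t becomes -4; next (abs(x) == (y * y)) evaluates to false; next x becomes -4; next (min(z, y) == (x % (x - -3))) evaluates to true; next t becomes 16; next u becomes 0; next at i=1:; next u becomes 2; next at i=2:; next u becomes 6; next at i=3:; next u becomes 12; next t becomes -10; next final value 24; calc_v2: t becomes -4; next (max(x, (-x)) == (y * y)) evaluates to false; next x becomes -4; next (min(z, y) == ((x + 0) % (x - -3))) evaluates to true; next t becomes 16; next u becomes 0; next u becomes 2; next u becomes 6; next u becomes 12; next t becomes -10; next final value 24; agreement on 24.
An exhaustive pass over the 150 declared inputs shows identical outputs.
verdict: equivalent


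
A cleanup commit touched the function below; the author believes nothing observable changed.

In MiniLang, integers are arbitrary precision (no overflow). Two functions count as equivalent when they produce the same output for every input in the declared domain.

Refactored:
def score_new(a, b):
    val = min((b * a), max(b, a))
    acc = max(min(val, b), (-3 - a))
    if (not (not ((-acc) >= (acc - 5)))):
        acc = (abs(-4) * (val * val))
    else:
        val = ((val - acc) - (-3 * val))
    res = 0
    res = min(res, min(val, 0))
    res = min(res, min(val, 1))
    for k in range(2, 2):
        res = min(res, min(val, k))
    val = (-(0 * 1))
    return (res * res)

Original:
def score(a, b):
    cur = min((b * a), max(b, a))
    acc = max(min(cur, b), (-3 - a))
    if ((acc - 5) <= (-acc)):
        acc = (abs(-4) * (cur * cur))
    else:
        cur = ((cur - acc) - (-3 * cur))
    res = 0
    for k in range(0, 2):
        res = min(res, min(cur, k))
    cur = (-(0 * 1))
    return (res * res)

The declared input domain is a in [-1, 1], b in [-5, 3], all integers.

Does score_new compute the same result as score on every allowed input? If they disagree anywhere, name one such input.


Side by side, the visible changes include: boolean connective usage differs; also constant usage differs; also statement counts differ; also comparison usage differs; also local variable names differ; also loop structure differs; also min/max/abs usage differs.
As a probe, take a=1, b=-4: score runs cur becomes -4; next acc becomes -4; next ((acc - 5) <= (-acc)) evaluates to true; next acc becomes 64; next res becomes 0; next at k=0:; next res becomes -4; next at k=1:; next res becomes -4; next cur becomes 0; next final value 16; score_new runs val becomes -4; next acc becomes -4; next (not (not ((-acc) >= (acc - 5)))) evaluates to true; next acc becomes 64; next res becomes 0; next res becomes -4; next res becomes -4; next k never enters its loop body; next val becomes 0; next final value 16; both end at 16.
Sweeping the whole domain (27 inputs) finds no disagreement.
verdict: equivalent


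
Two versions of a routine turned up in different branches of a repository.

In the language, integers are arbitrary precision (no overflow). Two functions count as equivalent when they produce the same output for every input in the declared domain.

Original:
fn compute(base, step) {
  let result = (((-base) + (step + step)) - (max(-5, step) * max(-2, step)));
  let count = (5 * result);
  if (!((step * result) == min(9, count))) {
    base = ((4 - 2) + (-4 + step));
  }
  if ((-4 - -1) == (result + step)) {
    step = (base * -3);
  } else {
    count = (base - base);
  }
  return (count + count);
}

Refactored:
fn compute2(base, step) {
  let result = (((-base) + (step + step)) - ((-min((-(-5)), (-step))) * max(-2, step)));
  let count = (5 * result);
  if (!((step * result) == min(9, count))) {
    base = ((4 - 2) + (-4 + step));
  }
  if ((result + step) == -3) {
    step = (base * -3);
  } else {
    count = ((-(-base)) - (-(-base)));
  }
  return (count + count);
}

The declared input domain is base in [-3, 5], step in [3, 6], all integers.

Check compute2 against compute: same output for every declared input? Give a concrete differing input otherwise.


Behavior is preserved: although arithmetic usage differs, plus min/max/abs usage differs, plus constant usage differs, the outputs never diverge.
Tracing base=-1, step=4: compute: result becomes -7; next count becomes -35; next (!((step * result) == min(9, count))) evaluates to true; next base becomes 2; next ((-4 - -1) == (result + step)) evaluates to true; next step becomes -6; next final value -70 | compute2: result becomes -7; next count becomes -35; next (!((step * result) == min(9, count))) evaluates to true; next base becomes 2; next ((result + step) == -3) evaluates to true; next step becomes -6; next final value -70 — matching result -70.
Across all 36 domain points the two functions coincide.
verdict: equivalent


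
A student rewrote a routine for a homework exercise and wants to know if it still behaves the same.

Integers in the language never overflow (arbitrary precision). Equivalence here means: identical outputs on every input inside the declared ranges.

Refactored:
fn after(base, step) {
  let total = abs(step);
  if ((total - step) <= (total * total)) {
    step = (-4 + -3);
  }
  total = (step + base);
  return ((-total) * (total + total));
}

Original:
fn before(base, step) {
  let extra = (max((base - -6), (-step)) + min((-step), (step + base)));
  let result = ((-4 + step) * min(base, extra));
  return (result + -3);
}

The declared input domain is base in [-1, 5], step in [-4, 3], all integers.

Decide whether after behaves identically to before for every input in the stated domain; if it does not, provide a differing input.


Evaluate both at base=-1, step=-4.
before: extra becomes 0; next result becomes 8; next final value 5
after: total becomes 4; next ((total - step) <= (total * total)) evaluates to true; next step becomes -7; next total becomes -8; next final value -128
5 and -128 differ, so these are not the same function on this domain.
verdict: not equivalent; witness: base=-1, step=-4


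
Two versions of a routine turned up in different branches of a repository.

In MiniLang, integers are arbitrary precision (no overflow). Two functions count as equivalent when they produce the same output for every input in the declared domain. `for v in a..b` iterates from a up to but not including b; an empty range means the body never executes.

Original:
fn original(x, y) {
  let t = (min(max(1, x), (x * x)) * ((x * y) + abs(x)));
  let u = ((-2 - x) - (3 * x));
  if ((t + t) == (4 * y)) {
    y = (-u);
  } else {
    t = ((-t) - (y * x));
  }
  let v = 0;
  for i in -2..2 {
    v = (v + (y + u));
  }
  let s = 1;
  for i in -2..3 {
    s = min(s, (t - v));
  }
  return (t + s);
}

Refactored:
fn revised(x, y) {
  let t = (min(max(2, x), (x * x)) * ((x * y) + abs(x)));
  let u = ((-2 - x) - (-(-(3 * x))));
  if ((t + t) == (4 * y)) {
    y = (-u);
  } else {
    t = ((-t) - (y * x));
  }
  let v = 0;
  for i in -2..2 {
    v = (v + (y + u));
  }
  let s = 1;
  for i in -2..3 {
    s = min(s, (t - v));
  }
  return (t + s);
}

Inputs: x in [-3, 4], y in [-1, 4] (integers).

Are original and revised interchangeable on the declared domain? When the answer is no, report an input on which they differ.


Consider the input x=-3, y=-1.
original: t = 6; u = 10; ((t + t) == (4 * y)) -> false; t = -9; v = 0; [i=-2]; v = 9; [i=-1]; v = 18; [i=0]; v = 27; [i=1]; v = 36; s = 1; [i=-2]; s = -45; [i=-1]; s = -45; [i=0]; s = -45; [i=1]; s = -45; [i=2]; s = -45; return -54
revised: t = 12; u = 10; ((t + t) == (4 * y)) -> false; t = -15; v = 0; [i=-2]; v = 9; [i=-1]; v = 18; [i=0]; v = 27; [i=1]; v = 36; s = 1; [i=-2]; s = -51; [i=-1]; s = -51; [i=0]; s = -51; [i=1]; s = -51; [i=2]; s = -51; return -66
-54 and -66 differ, so these are not the same function on this domain.
verdict: not equivalent; witness: x=-3, y=-1


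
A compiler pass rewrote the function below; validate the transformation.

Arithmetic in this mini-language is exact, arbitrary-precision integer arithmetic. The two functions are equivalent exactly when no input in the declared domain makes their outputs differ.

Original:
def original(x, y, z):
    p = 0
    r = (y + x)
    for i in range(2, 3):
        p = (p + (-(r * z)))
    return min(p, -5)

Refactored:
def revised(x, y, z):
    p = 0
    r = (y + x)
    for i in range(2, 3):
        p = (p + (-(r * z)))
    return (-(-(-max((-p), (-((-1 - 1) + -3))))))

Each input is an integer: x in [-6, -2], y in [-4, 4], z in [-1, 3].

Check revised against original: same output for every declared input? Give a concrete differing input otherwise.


Changes here: min/max/abs usage differs; and arithmetic usage differs; and constant usage differs; the full 225-point sweep finds no disagreement.
verdict: equivalent


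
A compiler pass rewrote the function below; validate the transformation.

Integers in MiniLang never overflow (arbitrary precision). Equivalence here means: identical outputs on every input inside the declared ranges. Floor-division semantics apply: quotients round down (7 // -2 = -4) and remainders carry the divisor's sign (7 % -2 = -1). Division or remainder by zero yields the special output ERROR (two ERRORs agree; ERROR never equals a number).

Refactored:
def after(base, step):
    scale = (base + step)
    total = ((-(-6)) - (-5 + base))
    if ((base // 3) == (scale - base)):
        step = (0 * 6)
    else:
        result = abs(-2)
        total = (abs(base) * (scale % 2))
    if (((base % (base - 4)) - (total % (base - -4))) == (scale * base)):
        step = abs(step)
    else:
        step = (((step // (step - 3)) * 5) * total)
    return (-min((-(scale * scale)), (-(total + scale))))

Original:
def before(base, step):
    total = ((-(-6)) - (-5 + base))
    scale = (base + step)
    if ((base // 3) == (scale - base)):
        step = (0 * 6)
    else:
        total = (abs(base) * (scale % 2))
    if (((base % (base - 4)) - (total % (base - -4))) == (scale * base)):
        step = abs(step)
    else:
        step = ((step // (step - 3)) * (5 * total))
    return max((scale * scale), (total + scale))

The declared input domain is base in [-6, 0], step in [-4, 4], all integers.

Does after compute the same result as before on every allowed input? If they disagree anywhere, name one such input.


Side by side, the visible changes include: statement counts differ, plus constant usage differs, plus local variable names differ, plus min/max/abs usage differs.
Tracing base=-4, step=0: before: total = 15; scale = -4; ((base // 3) == (scale - base)) -> false; total = 0; division by zero -> ERROR | after: scale = -4; total = 15; ((base // 3) == (scale - base)) -> false; result = 2; total = 0; division by zero -> ERROR — matching result ERROR.
Across all 63 domain points the two functions coincide.
verdict: equivalent


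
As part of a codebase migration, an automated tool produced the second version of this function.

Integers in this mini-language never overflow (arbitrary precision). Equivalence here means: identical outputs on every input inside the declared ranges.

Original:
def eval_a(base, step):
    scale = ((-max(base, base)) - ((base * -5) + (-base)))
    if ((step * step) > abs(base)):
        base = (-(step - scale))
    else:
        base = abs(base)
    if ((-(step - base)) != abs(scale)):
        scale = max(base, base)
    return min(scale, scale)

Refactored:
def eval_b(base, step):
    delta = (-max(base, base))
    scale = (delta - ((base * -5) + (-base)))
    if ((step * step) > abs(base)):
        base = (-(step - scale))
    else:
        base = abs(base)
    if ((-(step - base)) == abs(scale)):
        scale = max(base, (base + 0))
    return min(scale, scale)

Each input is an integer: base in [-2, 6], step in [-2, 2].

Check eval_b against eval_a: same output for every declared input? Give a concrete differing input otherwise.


These are not equivalent — on base=-2, step=-2 the outputs split (-8 vs -10).
eval_a: scale=-10, then ((step * step) > abs(base)) is true, then base=-8, then ((-(step - base)) != abs(scale)) is true, then scale=-8, then returns -8
eval_b: delta=2, then scale=-10, then ((step * step) > abs(base)) is true, then base=-8, then ((-(step - base)) == abs(scale)) is false, then returns -10
verdict: not equivalent; witness: base=-2, step=-2


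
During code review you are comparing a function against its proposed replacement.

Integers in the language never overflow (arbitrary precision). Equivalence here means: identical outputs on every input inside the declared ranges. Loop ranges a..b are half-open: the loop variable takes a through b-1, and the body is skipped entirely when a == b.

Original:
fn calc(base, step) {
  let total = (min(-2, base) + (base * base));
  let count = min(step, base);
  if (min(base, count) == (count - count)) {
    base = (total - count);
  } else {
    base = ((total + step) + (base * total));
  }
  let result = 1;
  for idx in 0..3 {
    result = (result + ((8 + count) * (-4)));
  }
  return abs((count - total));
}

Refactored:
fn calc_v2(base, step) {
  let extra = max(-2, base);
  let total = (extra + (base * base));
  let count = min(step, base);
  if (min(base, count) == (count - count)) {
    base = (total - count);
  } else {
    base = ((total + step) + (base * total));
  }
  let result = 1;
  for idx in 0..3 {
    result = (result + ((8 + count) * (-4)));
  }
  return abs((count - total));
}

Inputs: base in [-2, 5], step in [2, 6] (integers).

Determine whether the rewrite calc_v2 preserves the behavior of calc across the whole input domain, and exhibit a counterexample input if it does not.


Consider the input base=-1, step=2.
calc: total becomes -1; next count becomes -1; next (min(base, count) == (count - count)) evaluates to false; next base becomes 2; next result becomes 1; next at idx=0:; next result becomes -27; next at idx=1:; next result becomes -55; next at idx=2:; next result becomes -83; next final value 0
calc_v2: extra becomes -1; next total becomes 0; next count becomes -1; next (min(base, count) == (count - count)) evaluates to false; next base becomes 2; next result becomes 1; next at idx=0:; next result becomes -27; next at idx=1:; next result becomes -55; next at idx=2:; next result becomes -83; next final value 1
0 against 1: the behavior changed.
verdict: not equivalent; witness: base=-1, step=2


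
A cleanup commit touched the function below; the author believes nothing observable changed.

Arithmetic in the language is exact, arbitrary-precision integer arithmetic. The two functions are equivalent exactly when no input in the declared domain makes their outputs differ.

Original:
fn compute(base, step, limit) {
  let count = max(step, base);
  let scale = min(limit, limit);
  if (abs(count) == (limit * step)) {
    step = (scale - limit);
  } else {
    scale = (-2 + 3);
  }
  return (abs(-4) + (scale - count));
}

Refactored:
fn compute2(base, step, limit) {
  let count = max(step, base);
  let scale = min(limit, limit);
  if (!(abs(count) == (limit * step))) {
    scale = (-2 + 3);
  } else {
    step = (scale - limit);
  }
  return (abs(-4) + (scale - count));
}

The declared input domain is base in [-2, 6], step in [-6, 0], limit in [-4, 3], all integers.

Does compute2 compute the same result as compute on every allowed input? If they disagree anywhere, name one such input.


Equivalent — the differences include boolean connective usage differs, yet no declared input distinguishes the two.
Tracing base=4, step=-4, limit=3: compute: count := 4 | scale := 3 | (abs(count) == (limit * step)): false | scale := 1 | result 1 | compute2: count := 4 | scale := 3 | (!(abs(count) == (limit * step))): true | scale := 1 | result 1 — matching result 1.
Checked all 504 inputs in the declared domain: the outputs agree on every one.
verdict: equivalent


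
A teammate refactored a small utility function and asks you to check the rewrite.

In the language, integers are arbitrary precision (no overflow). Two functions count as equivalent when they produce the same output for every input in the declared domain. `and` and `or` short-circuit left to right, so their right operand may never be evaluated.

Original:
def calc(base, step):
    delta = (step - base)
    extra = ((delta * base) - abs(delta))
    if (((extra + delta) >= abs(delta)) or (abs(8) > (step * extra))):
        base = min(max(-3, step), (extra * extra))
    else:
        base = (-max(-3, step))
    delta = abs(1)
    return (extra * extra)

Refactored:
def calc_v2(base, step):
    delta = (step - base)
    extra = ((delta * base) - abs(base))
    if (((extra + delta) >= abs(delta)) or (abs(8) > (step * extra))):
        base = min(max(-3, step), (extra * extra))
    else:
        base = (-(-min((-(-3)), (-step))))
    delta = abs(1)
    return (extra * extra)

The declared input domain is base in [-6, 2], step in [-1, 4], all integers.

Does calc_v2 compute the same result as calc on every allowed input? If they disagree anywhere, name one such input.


Evaluate both at base=-6, step=-1.
calc: delta=5, then extra=-35, then (((extra + delta) >= abs(delta)) or (abs(8) > (step * extra))) is false, then base=1, then delta=1, then returns 1225
calc_v2: delta=5, then extra=-36, then (((extra + delta) >= abs(delta)) or (abs(8) > (step * extra))) is false, then base=1, then delta=1, then returns 1296
1225 and 1296 differ, so these are not the same function on this domain.
verdict: not equivalent; witness: base=-6, step=-1


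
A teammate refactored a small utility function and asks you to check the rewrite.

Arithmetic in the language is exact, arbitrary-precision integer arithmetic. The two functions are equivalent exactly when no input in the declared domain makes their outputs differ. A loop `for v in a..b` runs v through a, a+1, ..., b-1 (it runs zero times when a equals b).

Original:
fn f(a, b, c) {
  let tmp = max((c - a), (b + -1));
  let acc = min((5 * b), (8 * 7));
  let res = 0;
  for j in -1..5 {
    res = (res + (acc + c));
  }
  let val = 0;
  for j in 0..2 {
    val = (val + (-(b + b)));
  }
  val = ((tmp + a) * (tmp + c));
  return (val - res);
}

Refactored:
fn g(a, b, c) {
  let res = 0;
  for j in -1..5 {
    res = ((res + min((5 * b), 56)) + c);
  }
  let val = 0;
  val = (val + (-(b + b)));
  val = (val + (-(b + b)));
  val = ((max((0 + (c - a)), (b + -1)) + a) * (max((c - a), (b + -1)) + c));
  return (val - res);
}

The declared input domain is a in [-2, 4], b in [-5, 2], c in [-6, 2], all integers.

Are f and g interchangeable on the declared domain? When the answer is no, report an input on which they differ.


Although min/max/abs usage differs, and constant usage differs, and local variable names differ, and loop structure differs, and statement counts differ, and arithmetic usage differs, 504/504 inputs agree.
verdict: equivalent


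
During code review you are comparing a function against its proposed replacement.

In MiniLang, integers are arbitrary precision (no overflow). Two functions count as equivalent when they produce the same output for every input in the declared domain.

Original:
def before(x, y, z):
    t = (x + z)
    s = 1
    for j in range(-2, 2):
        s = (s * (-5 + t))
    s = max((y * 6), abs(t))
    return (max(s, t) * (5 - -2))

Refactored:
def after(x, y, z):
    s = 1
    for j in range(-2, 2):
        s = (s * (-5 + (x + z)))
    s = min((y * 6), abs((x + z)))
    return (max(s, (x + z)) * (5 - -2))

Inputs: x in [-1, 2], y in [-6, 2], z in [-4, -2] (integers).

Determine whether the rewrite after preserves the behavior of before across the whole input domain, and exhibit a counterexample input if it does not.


x=-1, y=-6, z=-4 yields 35 from before but -35 from after.
verdict: not equivalent; witness: x=-1, y=-6, z=-4


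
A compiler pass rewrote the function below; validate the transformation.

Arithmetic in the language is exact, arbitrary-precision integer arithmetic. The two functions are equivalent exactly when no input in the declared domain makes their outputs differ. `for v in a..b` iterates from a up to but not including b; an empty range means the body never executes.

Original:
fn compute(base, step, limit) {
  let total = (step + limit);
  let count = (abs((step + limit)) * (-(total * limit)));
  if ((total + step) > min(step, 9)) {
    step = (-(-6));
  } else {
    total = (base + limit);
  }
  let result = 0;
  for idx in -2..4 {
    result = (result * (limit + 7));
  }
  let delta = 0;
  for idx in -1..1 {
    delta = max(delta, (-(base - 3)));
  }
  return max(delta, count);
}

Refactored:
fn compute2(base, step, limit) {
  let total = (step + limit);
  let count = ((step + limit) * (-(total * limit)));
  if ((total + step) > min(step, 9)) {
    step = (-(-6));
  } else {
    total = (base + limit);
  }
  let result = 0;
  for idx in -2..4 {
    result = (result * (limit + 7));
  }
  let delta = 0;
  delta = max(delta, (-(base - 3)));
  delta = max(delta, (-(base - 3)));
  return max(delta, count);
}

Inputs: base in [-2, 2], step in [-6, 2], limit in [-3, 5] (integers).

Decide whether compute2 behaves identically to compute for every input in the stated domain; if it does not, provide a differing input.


Evaluate both at base=-2, step=-6, limit=-3.
compute: total = -9; count = -243; ((total + step) > min(step, 9)) -> false; total = -5; result = 0; [idx=-2]; result = 0; [idx=-1]; result = 0; [idx=0]; result = 0; [idx=1]; result = 0; [idx=2]; result = 0; [idx=3]; result = 0; delta = 0; [idx=-1]; delta = 5; [idx=0]; delta = 5; return 5
compute2: total = -9; count = 243; ((total + step) > min(step, 9)) -> false; total = -5; result = 0; [idx=-2]; result = 0; [idx=-1]; result = 0; [idx=0]; result = 0; [idx=1]; result = 0; [idx=2]; result = 0; [idx=3]; result = 0; delta = 0; delta = 5; delta = 5; return 243
5 against 243: the behavior changed.
verdict: not equivalent; witness: base=-2, step=-6, limit=-3


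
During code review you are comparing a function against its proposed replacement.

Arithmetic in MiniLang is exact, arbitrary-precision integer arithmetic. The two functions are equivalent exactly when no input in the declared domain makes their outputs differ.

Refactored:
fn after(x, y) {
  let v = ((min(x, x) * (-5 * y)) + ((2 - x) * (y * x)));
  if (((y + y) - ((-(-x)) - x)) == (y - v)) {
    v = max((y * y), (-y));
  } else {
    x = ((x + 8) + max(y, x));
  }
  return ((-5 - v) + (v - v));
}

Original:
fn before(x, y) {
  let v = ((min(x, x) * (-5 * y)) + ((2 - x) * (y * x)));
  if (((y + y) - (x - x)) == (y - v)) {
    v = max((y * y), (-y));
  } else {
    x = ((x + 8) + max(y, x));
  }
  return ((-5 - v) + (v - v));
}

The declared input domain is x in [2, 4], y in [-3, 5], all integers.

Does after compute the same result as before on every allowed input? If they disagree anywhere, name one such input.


Behavior is preserved: although same computation, different form, the outputs never diverge.
As a probe, take x=2, y=-1: before runs v := 10 | (((y + y) - (x - x)) == (y - v)): false | x := 12 | result -15; after runs v := 10 | (((y + y) - ((-(-x)) - x)) == (y - v)): false | x := 12 | result -15; both end at -15.
An exhaustive pass over the 27 declared inputs shows identical outputs.
verdict: equivalent


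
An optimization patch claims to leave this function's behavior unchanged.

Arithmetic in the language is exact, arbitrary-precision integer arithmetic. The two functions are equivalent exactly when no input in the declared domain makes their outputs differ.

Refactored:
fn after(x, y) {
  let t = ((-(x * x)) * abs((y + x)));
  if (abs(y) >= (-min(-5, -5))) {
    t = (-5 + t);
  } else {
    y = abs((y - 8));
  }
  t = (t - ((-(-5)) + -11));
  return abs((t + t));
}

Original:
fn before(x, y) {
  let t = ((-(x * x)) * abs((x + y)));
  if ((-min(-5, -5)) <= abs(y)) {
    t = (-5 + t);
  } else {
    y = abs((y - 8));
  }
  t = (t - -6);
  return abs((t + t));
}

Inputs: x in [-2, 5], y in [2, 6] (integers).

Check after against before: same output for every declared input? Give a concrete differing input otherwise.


Comparing the listings, the differences include: comparison usage differs; constant usage differs; arithmetic usage differs.
As a probe, take x=1, y=5: before runs t = -6; ((-min(-5, -5)) <= abs(y)) -> true; t = -11; t = -5; return 10; after runs t = -6; (abs(y) >= (-min(-5, -5))) -> true; t = -11; t = -5; return 10; both end at 10.
Checked all 40 inputs in the declared domain: the outputs agree on every one.
verdict: equivalent


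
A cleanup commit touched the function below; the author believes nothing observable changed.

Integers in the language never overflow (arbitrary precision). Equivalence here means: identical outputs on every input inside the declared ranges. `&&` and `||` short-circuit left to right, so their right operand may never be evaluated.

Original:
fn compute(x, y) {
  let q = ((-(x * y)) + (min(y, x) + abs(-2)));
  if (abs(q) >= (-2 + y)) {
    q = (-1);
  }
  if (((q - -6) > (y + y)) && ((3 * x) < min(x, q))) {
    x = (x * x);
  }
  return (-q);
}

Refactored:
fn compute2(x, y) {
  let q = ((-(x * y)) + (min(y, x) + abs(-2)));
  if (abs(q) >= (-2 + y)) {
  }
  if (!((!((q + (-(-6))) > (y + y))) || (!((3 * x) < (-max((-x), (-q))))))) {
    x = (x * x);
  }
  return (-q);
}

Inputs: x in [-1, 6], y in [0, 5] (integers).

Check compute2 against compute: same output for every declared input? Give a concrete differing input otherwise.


Evaluate both at x=-1, y=0.
compute: q becomes 1; next (abs(q) >= (-2 + y)) evaluates to true; next q becomes -1; next (((q - -6) > (y + y)) && ((3 * x) < min(x, q))) evaluates to true; next x becomes 1; next final value 1
compute2: q becomes 1; next (abs(q) >= (-2 + y)) evaluates to true; next (!((!((q + (-(-6))) > (y + y))) || (!((3 * x) < (-max((-x), (-q))))))) evaluates to true; next x becomes 1; next final value -1
1 != -1, so the rewrite changes behavior.
verdict: not equivalent; witness: x=-1, y=0


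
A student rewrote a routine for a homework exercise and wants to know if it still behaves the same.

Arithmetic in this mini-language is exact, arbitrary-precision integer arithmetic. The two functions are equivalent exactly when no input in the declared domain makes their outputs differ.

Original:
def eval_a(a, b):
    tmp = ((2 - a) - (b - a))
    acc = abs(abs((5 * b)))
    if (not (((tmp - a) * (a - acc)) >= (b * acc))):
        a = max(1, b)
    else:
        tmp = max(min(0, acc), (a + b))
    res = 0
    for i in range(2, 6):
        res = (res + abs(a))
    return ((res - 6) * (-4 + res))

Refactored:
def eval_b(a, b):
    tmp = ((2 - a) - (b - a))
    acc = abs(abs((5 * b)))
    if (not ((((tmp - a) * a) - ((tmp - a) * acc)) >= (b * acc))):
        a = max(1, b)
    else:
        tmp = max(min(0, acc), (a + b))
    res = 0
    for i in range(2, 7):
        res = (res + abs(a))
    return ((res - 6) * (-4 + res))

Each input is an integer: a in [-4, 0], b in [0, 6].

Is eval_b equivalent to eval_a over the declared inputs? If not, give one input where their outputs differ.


The rewrite breaks on a=-4, b=0, where the results are 0 and -1.
eval_a: tmp becomes 2; next acc becomes 0; next (not (((tmp - a) * (a - acc)) >= (b * acc))) evaluates to true; next a becomes 1; next res becomes 0; next at i=2:; next res becomes 1; next at i=3:; next res becomes 2; next at i=4:; next res becomes 3; next at i=5:; next res becomes 4; next final value 0
eval_b: tmp becomes 2; next acc becomes 0; next (not ((((tmp - a) * a) - ((tmp - a) * acc)) >= (b * acc))) evaluates to true; next a becomes 1; next res becomes 0; next at i=2:; next res becomes 1; next at i=3:; next res becomes 2; next at i=4:; next res becomes 3; next at i=5:; next res becomes 4; next at i=6:; next res becomes 5; next final value -1
verdict: not equivalent; witness: a=-4, b=0
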